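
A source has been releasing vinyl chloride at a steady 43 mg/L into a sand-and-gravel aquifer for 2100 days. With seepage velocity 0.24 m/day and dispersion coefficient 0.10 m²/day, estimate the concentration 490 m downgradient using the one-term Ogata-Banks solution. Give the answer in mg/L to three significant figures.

For a continuous step input, C/C₀ ≈ ½·erfc((x−vt)/(2√(Dt))).
vt = 0.24 × 2100 = 504 m and 2√(Dt) = 2√(0.10 × 2100) = 28.98 m.
Argument (x−vt)/(2√(Dt)) = (490 − 504)/28.98 = -0.4831; ½·erfc(-0.4831) = 0.7528.
C = 43 × 0.7528 = 32.4 mg/L.

32.4 mg/L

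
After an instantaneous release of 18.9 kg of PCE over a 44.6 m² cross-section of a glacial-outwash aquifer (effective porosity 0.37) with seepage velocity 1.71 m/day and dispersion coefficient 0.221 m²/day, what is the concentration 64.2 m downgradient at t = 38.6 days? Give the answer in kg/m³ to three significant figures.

0.101 kg/m³

For an instantaneous plane source, C(x,t) = M/(n_e·A·√(4πDt)) · exp(−(x−vt)²/(4Dt)), with n_e·A the pore (flow) area.
Plume center vt = 1.71 × 38.6 = 66.006 m, so the well at 64.2 m is 1.806 m upgradient of the peak.
√(4πDt) = 10.35 m, giving peak height M/(n_e·A·√(4πDt)) = 18.9/(0.37 × 44.6 × 10.35) = 0.1107 kg/m³.
(x−vt)²/(4Dt) = (-1.806)²/(4 × 0.221 × 38.6) = 0.09559; exp(−0.09559) = 0.9088.
C = 0.1107 × 0.9088 = 0.101 kg/m³.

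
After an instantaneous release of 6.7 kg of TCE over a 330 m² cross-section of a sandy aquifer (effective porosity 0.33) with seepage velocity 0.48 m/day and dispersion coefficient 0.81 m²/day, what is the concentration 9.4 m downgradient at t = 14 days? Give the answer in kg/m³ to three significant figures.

0.00440 kg/m³

For an instantaneous plane source, C(x,t) = M/(n_e·A·√(4πDt)) · exp(−(x−vt)²/(4Dt)), with n_e·A the pore (flow) area.
Plume center vt = 0.48 × 14 = 6.72 m, so the well at 9.4 m is 2.68 m downgradient of the peak.
√(4πDt) = 11.94 m, giving peak height M/(n_e·A·√(4πDt)) = 6.7/(0.33 × 330 × 11.94) = 0.005153 kg/m³.
(x−vt)²/(4Dt) = (2.68)²/(4 × 0.81 × 14) = 0.1583; exp(−0.1583) = 0.8536.
C = 0.005153 × 0.8536 = 0.00440 kg/m³.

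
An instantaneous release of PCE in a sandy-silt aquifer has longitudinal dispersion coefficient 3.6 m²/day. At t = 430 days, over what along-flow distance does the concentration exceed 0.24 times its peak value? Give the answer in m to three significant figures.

188 m

The plume is Gaussian with σ = √(2Dt) = √(2 × 3.6 × 430) = 55.64 m.
C/C_peak = exp(−Δx²/(2σ²)) = 0.24 ⇒ Δx = σ·√(−2 ln 0.24) = 55.64 × 1.689 = 93.98 m.
Width = 2Δx = 188 m.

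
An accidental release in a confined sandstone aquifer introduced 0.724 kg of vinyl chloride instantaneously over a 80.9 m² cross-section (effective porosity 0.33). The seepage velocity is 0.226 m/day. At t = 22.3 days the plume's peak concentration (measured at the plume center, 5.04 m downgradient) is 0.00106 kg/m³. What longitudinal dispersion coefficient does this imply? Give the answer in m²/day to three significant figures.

2.34 m²/day

At the plume center C_max = M/(n_e·A·√(4πDt)), so D = M²/(4πt·(n_e·A·C_max)²).
n_e·A·C_max = 0.33 × 80.9 × 0.00106 = 0.02830 kg/m.
D = 0.724²/(4π × 22.3 × 0.02830²) = 2.34 m²/day.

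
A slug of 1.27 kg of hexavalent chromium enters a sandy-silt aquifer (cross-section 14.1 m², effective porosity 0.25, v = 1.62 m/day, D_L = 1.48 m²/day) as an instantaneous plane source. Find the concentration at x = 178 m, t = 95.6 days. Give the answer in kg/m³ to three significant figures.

For an instantaneous plane source, C(x,t) = M/(n_e·A·√(4πDt)) · exp(−(x−vt)²/(4Dt)), with n_e·A the pore (flow) area.
Plume center vt = 1.62 × 95.6 = 154.872 m, so the well at 178 m is 23.128 m downgradient of the peak.
√(4πDt) = 42.17 m, giving peak height M/(n_e·A·√(4πDt)) = 1.27/(0.25 × 14.1 × 42.17) = 0.008544 kg/m³.
(x−vt)²/(4Dt) = (23.128)²/(4 × 1.48 × 95.6) = 0.9451; exp(−0.9451) = 0.3886.
C = 0.008544 × 0.3886 = 0.00332 kg/m³.

0.00332 kg/m³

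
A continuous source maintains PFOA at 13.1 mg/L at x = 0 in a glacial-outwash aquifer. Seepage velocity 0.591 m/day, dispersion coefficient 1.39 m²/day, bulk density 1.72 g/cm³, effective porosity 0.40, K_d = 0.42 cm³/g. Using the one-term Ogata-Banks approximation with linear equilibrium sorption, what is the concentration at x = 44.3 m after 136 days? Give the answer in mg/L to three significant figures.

1.16 mg/L

Retardation factor R = 1 + ρ_b·K_d/n = 1 + 1.72 × 0.42/0.40 = 2.806.
Sorption retards both mechanisms: v_R = v/R = 0.2106 m/day, D_R = D/R = 0.4954 m²/day.
v_R·t = 0.2106 × 136 = 28.6416 m; 2√(D_R t) = 16.42 m; argument = (44.3 − 28.6416)/16.42 = 0.9536.
C = C₀ × ½·erfc(0.9536) = 13.1 × 0.08873 = 1.16 mg/L.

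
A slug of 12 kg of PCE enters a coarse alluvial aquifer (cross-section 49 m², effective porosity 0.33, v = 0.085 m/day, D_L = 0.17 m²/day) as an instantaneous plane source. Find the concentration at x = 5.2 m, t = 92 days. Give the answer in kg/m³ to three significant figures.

0.0474 kg/m³

For an instantaneous plane source, C(x,t) = M/(n_e·A·√(4πDt)) · exp(−(x−vt)²/(4Dt)), with n_e·A the pore (flow) area.
Plume center vt = 0.085 × 92 = 7.82 m, so the well at 5.2 m is 2.62 m upgradient of the peak.
√(4πDt) = 14.02 m, giving peak height M/(n_e·A·√(4πDt)) = 12/(0.33 × 49 × 14.02) = 0.05293 kg/m³.
(x−vt)²/(4Dt) = (-2.62)²/(4 × 0.17 × 92) = 0.1097; exp(−0.1097) = 0.8961.
C = 0.05293 × 0.8961 = 0.0474 kg/m³.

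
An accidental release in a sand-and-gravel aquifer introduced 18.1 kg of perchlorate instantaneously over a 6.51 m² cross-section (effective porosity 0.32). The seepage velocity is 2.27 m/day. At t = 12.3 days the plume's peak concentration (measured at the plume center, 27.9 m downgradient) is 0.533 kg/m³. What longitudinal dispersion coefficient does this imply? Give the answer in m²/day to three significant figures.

At the plume center C_max = M/(n_e·A·√(4πDt)), so D = M²/(4πt·(n_e·A·C_max)²).
n_e·A·C_max = 0.32 × 6.51 × 0.533 = 1.110 kg/m.
D = 18.1²/(4π × 12.3 × 1.110²) = 1.72 m²/day.

1.72 m²/day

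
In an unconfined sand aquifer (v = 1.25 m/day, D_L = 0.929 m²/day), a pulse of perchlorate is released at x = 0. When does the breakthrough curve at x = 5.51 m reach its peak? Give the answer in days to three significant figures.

3.85 days

For the 1D instantaneous-source solution, setting ∂C/∂t = 0 at fixed x gives v²t² + 2Dt − x² = 0, so t = (√(D² + v²x²) − D)/v².
√(D² + v²x²) = √(0.929² + 1.25² × 5.51²) = 6.950; v² = 1.5625.
t = (6.950 − 0.929)/1.5625 = 3.85 days (vs. the pure-advection estimate x/v = 4.41 d).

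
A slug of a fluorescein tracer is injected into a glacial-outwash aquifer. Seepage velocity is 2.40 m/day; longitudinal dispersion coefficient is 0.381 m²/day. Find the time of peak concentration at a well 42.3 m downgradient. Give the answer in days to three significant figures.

17.6 days

For the 1D instantaneous-source solution, setting ∂C/∂t = 0 at fixed x gives v²t² + 2Dt − x² = 0, so t = (√(D² + v²x²) − D)/v².
√(D² + v²x²) = √(0.381² + 2.40² × 42.3²) = 101.5; v² = 5.76.
t = (101.5 − 0.381)/5.76 = 17.6 days (vs. the pure-advection estimate x/v = 17.6 d).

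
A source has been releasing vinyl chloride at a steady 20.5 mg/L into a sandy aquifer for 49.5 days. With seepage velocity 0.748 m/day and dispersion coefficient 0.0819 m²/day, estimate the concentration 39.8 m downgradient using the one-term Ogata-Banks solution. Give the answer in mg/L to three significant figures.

For a continuous step input, C/C₀ ≈ ½·erfc((x−vt)/(2√(Dt))).
vt = 0.748 × 49.5 = 37.026 m and 2√(Dt) = 2√(0.0819 × 49.5) = 4.027 m.
Argument (x−vt)/(2√(Dt)) = (39.8 − 37.026)/4.027 = 0.6889; ½·erfc(0.6889) = 0.1650.
C = 20.5 × 0.1650 = 3.38 mg/L.

3.38 mg/L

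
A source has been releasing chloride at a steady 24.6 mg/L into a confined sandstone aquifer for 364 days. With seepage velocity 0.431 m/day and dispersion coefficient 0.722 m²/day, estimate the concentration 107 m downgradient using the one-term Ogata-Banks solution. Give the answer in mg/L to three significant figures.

For a continuous step input, C/C₀ ≈ ½·erfc((x−vt)/(2√(Dt))).
vt = 0.431 × 364 = 156.884 m and 2√(Dt) = 2√(0.722 × 364) = 32.42 m.
Argument (x−vt)/(2√(Dt)) = (107 − 156.884)/32.42 = -1.539; ½·erfc(-1.539) = 0.9852.
C = 24.6 × 0.9852 = 24.2 mg/L.

24.2 mg/L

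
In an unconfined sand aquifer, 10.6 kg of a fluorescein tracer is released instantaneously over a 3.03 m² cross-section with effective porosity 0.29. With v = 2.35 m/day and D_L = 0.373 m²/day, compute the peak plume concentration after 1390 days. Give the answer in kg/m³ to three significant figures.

The peak of an instantaneous 1D plume sits at x = vt; there the Gaussian factor is 1 and C_max = M/(n_e·A·√(4πDt)), where n_e·A is the pore area the mass is dissolved in.
√(4πDt) = √(4π × 0.373 × 1390) = 80.72 m, so C_max = 10.6/(0.29 × 3.03 × 80.72) = 0.149 kg/m³.

0.149 kg/m³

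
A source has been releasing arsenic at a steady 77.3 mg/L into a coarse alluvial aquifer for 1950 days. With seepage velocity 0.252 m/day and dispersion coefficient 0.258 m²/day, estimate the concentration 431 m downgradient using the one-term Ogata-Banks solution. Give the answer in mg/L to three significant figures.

For a continuous step input, C/C₀ ≈ ½·erfc((x−vt)/(2√(Dt))).
vt = 0.252 × 1950 = 491.4 m and 2√(Dt) = 2√(0.258 × 1950) = 44.86 m.
Argument (x−vt)/(2√(Dt)) = (431 − 491.4)/44.86 = -1.346; ½·erfc(-1.346) = 0.9715.
C = 77.3 × 0.9715 = 75.1 mg/L.

75.1 mg/L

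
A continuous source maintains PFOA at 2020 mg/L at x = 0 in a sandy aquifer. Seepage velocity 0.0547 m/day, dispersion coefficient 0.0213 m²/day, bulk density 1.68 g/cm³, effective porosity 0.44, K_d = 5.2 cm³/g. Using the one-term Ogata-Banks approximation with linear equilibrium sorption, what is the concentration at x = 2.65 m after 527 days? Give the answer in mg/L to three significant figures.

224 mg/L

Retardation factor R = 1 + ρ_b·K_d/n = 1 + 1.68 × 5.2/0.44 = 20.85.
Sorption retards both mechanisms: v_R = v/R = 0.002624 m/day, D_R = D/R = 0.001022 m²/day.
v_R·t = 0.002624 × 527 = 1.382848 m; 2√(D_R t) = 1.468 m; argument = (2.65 − 1.382848)/1.468 = 0.8632.
C = C₀ × ½·erfc(0.8632) = 2020 × 0.1111 = 224 mg/L.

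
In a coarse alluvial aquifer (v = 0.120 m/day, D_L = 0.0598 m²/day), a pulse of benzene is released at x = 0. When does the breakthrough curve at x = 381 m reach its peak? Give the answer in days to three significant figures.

3170 days

For the 1D instantaneous-source solution, setting ∂C/∂t = 0 at fixed x gives v²t² + 2Dt − x² = 0, so t = (√(D² + v²x²) − D)/v².
√(D² + v²x²) = √(0.0598² + 0.120² × 381²) = 45.72; v² = 0.0144.
t = (45.72 − 0.0598)/0.0144 = 3170 days (vs. the pure-advection estimate x/v = 3180 d).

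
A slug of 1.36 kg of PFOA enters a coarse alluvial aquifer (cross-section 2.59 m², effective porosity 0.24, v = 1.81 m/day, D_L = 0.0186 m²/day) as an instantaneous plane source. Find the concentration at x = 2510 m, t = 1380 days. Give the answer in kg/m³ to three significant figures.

For an instantaneous plane source, C(x,t) = M/(n_e·A·√(4πDt)) · exp(−(x−vt)²/(4Dt)), with n_e·A the pore (flow) area.
Plume center vt = 1.81 × 1380 = 2497.8 m, so the well at 2510 m is 12.2 m downgradient of the peak.
√(4πDt) = 17.96 m, giving peak height M/(n_e·A·√(4πDt)) = 1.36/(0.24 × 2.59 × 17.96) = 0.1218 kg/m³.
(x−vt)²/(4Dt) = (12.2)²/(4 × 0.0186 × 1380) = 1.450; exp(−1.450) = 0.2346.
C = 0.1218 × 0.2346 = 0.0286 kg/m³.

0.0286 kg/m³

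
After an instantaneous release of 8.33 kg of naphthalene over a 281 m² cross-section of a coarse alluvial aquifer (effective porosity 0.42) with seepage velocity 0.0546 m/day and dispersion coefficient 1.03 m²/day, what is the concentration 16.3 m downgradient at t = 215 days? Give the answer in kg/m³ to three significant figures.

0.00131 kg/m³

For an instantaneous plane source, C(x,t) = M/(n_e·A·√(4πDt)) · exp(−(x−vt)²/(4Dt)), with n_e·A the pore (flow) area.
Plume center vt = 0.0546 × 215 = 11.739 m, so the well at 16.3 m is 4.561 m downgradient of the peak.
√(4πDt) = 52.75 m, giving peak height M/(n_e·A·√(4πDt)) = 8.33/(0.42 × 281 × 52.75) = 0.001338 kg/m³.
(x−vt)²/(4Dt) = (4.561)²/(4 × 1.03 × 215) = 0.02348; exp(−0.02348) = 0.9768.
C = 0.001338 × 0.9768 = 0.00131 kg/m³.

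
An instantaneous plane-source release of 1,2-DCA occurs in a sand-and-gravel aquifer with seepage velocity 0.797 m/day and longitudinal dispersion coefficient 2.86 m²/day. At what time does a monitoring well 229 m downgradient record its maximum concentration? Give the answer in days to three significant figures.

For the 1D instantaneous-source solution, setting ∂C/∂t = 0 at fixed x gives v²t² + 2Dt − x² = 0, so t = (√(D² + v²x²) − D)/v².
√(D² + v²x²) = √(2.86² + 0.797² × 229²) = 182.5; v² = 0.635209.
t = (182.5 − 2.86)/0.635209 = 283 days (vs. the pure-advection estimate x/v = 287 d).

283 days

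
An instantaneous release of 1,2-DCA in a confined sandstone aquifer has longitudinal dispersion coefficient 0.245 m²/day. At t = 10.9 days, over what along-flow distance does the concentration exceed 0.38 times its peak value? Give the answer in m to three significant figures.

The plume is Gaussian with σ = √(2Dt) = √(2 × 0.245 × 10.9) = 2.311 m.
C/C_peak = exp(−Δx²/(2σ²)) = 0.38 ⇒ Δx = σ·√(−2 ln 0.38) = 2.311 × 1.391 = 3.215 m.
Width = 2Δx = 6.43 m.

6.43 m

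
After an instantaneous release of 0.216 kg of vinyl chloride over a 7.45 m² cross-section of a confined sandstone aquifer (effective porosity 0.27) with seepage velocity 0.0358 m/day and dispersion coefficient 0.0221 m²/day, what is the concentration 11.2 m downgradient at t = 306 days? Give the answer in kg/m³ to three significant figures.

For an instantaneous plane source, C(x,t) = M/(n_e·A·√(4πDt)) · exp(−(x−vt)²/(4Dt)), with n_e·A the pore (flow) area.
Plume center vt = 0.0358 × 306 = 10.9548 m, so the well at 11.2 m is 0.2452 m downgradient of the peak.
√(4πDt) = 9.219 m, giving peak height M/(n_e·A·√(4πDt)) = 0.216/(0.27 × 7.45 × 9.219) = 0.01165 kg/m³.
(x−vt)²/(4Dt) = (0.2452)²/(4 × 0.0221 × 306) = 0.002223; exp(−0.002223) = 0.9978.
C = 0.01165 × 0.9978 = 0.0116 kg/m³.

0.0116 kg/m³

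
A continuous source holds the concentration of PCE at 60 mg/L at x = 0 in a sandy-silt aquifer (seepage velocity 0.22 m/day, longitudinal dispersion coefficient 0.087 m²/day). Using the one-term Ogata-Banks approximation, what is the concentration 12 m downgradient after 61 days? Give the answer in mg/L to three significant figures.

40.1 mg/L

For a continuous step input, C/C₀ ≈ ½·erfc((x−vt)/(2√(Dt))).
vt = 0.22 × 61 = 13.42 m and 2√(Dt) = 2√(0.087 × 61) = 4.607 m.
Argument (x−vt)/(2√(Dt)) = (12 − 13.42)/4.607 = -0.3082; ½·erfc(-0.3082) = 0.6685.
C = 60 × 0.6685 = 40.1 mg/L.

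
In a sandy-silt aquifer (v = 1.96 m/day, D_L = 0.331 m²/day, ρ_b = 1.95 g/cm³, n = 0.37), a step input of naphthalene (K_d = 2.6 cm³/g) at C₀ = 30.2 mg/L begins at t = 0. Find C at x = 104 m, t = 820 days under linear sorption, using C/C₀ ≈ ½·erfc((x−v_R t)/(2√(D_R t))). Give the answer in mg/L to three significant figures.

Retardation factor R = 1 + ρ_b·K_d/n = 1 + 1.95 × 2.6/0.37 = 14.70.
Sorption retards both mechanisms: v_R = v/R = 0.1333 m/day, D_R = D/R = 0.02252 m²/day.
v_R·t = 0.1333 × 820 = 109.306 m; 2√(D_R t) = 8.595 m; argument = (104 − 109.306)/8.595 = -0.6173.
C = C₀ × ½·erfc(-0.6173) = 30.2 × 0.8087 = 24.4 mg/L.

24.4 mg/L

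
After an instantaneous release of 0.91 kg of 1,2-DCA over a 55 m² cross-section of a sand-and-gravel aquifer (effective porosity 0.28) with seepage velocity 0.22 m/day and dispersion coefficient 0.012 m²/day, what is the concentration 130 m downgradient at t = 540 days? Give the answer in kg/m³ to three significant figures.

For an instantaneous plane source, C(x,t) = M/(n_e·A·√(4πDt)) · exp(−(x−vt)²/(4Dt)), with n_e·A the pore (flow) area.
Plume center vt = 0.22 × 540 = 118.8 m, so the well at 130 m is 11.2 m downgradient of the peak.
√(4πDt) = 9.024 m, giving peak height M/(n_e·A·√(4πDt)) = 0.91/(0.28 × 55 × 9.024) = 0.006548 kg/m³.
(x−vt)²/(4Dt) = (11.2)²/(4 × 0.012 × 540) = 4.840; exp(−4.840) = 0.007907.
C = 0.006548 × 0.007907 = 5.18e-05 kg/m³.

5.18e-05 kg/m³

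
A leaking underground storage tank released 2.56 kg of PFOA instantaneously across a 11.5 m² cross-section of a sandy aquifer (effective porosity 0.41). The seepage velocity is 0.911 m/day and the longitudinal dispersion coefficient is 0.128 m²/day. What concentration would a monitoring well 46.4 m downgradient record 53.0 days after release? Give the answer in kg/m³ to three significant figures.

0.0516 kg/m³

For an instantaneous plane source, C(x,t) = M/(n_e·A·√(4πDt)) · exp(−(x−vt)²/(4Dt)), with n_e·A the pore (flow) area.
Plume center vt = 0.911 × 53.0 = 48.283 m, so the well at 46.4 m is 1.883 m upgradient of the peak.
√(4πDt) = 9.233 m, giving peak height M/(n_e·A·√(4πDt)) = 2.56/(0.41 × 11.5 × 9.233) = 0.05881 kg/m³.
(x−vt)²/(4Dt) = (-1.883)²/(4 × 0.128 × 53.0) = 0.1307; exp(−0.1307) = 0.8775.
C = 0.05881 × 0.8775 = 0.0516 kg/m³.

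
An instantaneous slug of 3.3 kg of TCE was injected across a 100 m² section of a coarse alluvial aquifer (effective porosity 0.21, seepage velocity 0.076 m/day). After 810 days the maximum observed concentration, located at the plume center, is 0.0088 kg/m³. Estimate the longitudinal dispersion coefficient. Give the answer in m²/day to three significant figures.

At the plume center C_max = M/(n_e·A·√(4πDt)), so D = M²/(4πt·(n_e·A·C_max)²).
n_e·A·C_max = 0.21 × 100 × 0.0088 = 0.1848 kg/m.
D = 3.3²/(4π × 810 × 0.1848²) = 0.0313 m²/day.

0.0313 m²/day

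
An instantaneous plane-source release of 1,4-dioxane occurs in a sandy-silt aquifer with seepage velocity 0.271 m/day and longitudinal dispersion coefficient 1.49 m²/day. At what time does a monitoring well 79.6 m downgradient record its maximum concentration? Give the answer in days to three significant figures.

274 days

For the 1D instantaneous-source solution, setting ∂C/∂t = 0 at fixed x gives v²t² + 2Dt − x² = 0, so t = (√(D² + v²x²) − D)/v².
√(D² + v²x²) = √(1.49² + 0.271² × 79.6²) = 21.62; v² = 0.073441.
t = (21.62 − 1.49)/0.073441 = 274 days (vs. the pure-advection estimate x/v = 294 d).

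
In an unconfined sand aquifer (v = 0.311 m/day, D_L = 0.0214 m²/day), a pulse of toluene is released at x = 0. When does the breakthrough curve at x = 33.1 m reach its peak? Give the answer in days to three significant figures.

106 days

For the 1D instantaneous-source solution, setting ∂C/∂t = 0 at fixed x gives v²t² + 2Dt − x² = 0, so t = (√(D² + v²x²) − D)/v².
√(D² + v²x²) = √(0.0214² + 0.311² × 33.1²) = 10.29; v² = 0.096721.
t = (10.29 − 0.0214)/0.096721 = 106 days (vs. the pure-advection estimate x/v = 106 d).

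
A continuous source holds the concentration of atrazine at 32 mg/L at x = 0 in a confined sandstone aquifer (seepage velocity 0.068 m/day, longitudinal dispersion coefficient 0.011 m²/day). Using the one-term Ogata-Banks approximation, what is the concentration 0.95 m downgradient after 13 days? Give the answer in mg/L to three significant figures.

14.4 mg/L

For a continuous step input, C/C₀ ≈ ½·erfc((x−vt)/(2√(Dt))).
vt = 0.068 × 13 = 0.884 m and 2√(Dt) = 2√(0.011 × 13) = 0.7563 m.
Argument (x−vt)/(2√(Dt)) = (0.95 − 0.884)/0.7563 = 0.08727; ½·erfc(0.08727) = 0.4509.
C = 32 × 0.4509 = 14.4 mg/L.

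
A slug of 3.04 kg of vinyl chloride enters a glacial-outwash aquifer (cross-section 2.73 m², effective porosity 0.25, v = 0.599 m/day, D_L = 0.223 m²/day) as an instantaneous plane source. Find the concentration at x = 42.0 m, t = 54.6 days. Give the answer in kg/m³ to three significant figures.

For an instantaneous plane source, C(x,t) = M/(n_e·A·√(4πDt)) · exp(−(x−vt)²/(4Dt)), with n_e·A the pore (flow) area.
Plume center vt = 0.599 × 54.6 = 32.7054 m, so the well at 42.0 m is 9.2946 m downgradient of the peak.
√(4πDt) = 12.37 m, giving peak height M/(n_e·A·√(4πDt)) = 3.04/(0.25 × 2.73 × 12.37) = 0.3601 kg/m³.
(x−vt)²/(4Dt) = (9.2946)²/(4 × 0.223 × 54.6) = 1.774; exp(−1.774) = 0.1697.
C = 0.3601 × 0.1697 = 0.0611 kg/m³.

0.0611 kg/m³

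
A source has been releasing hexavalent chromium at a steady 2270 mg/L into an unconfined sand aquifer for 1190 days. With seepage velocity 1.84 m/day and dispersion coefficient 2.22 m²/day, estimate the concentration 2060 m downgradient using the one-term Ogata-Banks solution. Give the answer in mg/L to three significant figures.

2190 mg/L

For a continuous step input, C/C₀ ≈ ½·erfc((x−vt)/(2√(Dt))).
vt = 1.84 × 1190 = 2189.6 m and 2√(Dt) = 2√(2.22 × 1190) = 102.8 m.
Argument (x−vt)/(2√(Dt)) = (2060 − 2189.6)/102.8 = -1.261; ½·erfc(-1.261) = 0.9627.
C = 2270 × 0.9627 = 2190 mg/L.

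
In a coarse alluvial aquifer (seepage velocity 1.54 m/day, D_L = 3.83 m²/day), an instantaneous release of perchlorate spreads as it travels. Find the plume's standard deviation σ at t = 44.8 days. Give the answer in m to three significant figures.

18.5 m

Dispersive spreading gives a Gaussian with σ² = 2Dt; advection only shifts the center.
σ = √(2 × 3.83 × 44.8) = 18.5 m.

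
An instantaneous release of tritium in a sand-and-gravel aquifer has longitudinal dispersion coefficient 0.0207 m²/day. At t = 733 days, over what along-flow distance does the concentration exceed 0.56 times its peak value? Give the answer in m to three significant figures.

11.9 m

The plume is Gaussian with σ = √(2Dt) = √(2 × 0.0207 × 733) = 5.509 m.
C/C_peak = exp(−Δx²/(2σ²)) = 0.56 ⇒ Δx = σ·√(−2 ln 0.56) = 5.509 × 1.077 = 5.933 m.
Width = 2Δx = 11.9 m.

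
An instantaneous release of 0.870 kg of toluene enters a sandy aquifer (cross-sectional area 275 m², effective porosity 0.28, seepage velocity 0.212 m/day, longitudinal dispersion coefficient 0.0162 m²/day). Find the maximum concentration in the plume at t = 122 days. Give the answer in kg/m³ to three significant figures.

0.00227 kg/m³

The peak of an instantaneous 1D plume sits at x = vt; there the Gaussian factor is 1 and C_max = M/(n_e·A·√(4πDt)), where n_e·A is the pore area the mass is dissolved in.
√(4πDt) = √(4π × 0.0162 × 122) = 4.984 m, so C_max = 0.870/(0.28 × 275 × 4.984) = 0.00227 kg/m³.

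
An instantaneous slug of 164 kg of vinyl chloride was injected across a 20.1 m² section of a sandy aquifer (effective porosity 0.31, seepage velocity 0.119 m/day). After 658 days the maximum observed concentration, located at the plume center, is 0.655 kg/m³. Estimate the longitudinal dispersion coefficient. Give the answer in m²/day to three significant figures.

0.195 m²/day

At the plume center C_max = M/(n_e·A·√(4πDt)), so D = M²/(4πt·(n_e·A·C_max)²).
n_e·A·C_max = 0.31 × 20.1 × 0.655 = 4.081 kg/m.
D = 164²/(4π × 658 × 4.081²) = 0.195 m²/day.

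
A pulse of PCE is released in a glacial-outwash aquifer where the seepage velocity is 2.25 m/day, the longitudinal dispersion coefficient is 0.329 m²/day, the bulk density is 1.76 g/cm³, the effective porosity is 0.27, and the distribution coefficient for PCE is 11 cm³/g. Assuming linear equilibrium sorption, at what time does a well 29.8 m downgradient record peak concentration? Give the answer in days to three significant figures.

Retardation factor R = 1 + ρ_b·K_d/n = 1 + 1.76 × 11/0.27 = 72.70.
Sorption retards both mechanisms: v_R = v/R = 0.03095 m/day, D_R = D/R = 0.004525 m²/day.
Peak time from v_R²t² + 2D_R t − x² = 0: t = (√(D_R² + v_R²x²) − D_R)/v_R².
√(D_R² + v_R²x²) = √(0.004525² + 0.03095² × 29.8²) = 0.9223; v_R² = 0.0009579.
t = (0.9223 − 0.004525)/0.0009579 = 958 days.

958 days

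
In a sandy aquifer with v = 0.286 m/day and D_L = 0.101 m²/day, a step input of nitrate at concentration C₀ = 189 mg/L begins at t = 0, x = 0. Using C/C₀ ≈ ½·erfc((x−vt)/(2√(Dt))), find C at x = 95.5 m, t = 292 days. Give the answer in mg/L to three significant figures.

For a continuous step input, C/C₀ ≈ ½·erfc((x−vt)/(2√(Dt))).
vt = 0.286 × 292 = 83.512 m and 2√(Dt) = 2√(0.101 × 292) = 10.86 m.
Argument (x−vt)/(2√(Dt)) = (95.5 − 83.512)/10.86 = 1.104; ½·erfc(1.104) = 0.05923.
C = 189 × 0.05923 = 11.2 mg/L.

11.2 mg/L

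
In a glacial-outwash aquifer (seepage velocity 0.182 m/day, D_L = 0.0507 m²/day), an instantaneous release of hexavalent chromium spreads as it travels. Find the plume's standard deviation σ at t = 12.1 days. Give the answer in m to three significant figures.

1.11 m

Dispersive spreading gives a Gaussian with σ² = 2Dt; advection only shifts the center.
σ = √(2 × 0.0507 × 12.1) = 1.11 m.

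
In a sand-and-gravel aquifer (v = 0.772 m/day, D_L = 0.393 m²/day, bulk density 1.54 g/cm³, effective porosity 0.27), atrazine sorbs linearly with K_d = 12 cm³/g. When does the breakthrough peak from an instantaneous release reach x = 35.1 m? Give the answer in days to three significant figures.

Retardation factor R = 1 + ρ_b·K_d/n = 1 + 1.54 × 12/0.27 = 69.44.
Sorption retards both mechanisms: v_R = v/R = 0.01112 m/day, D_R = D/R = 0.005660 m²/day.
Peak time from v_R²t² + 2D_R t − x² = 0: t = (√(D_R² + v_R²x²) − D_R)/v_R².
√(D_R² + v_R²x²) = √(0.005660² + 0.01112² × 35.1²) = 0.3904; v_R² = 0.0001237.
t = (0.3904 − 0.005660)/0.0001237 = 3110 days.

3110 days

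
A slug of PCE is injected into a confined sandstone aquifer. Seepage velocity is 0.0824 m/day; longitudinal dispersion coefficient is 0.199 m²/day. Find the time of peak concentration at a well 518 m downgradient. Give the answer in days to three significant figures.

For the 1D instantaneous-source solution, setting ∂C/∂t = 0 at fixed x gives v²t² + 2Dt − x² = 0, so t = (√(D² + v²x²) − D)/v².
√(D² + v²x²) = √(0.199² + 0.0824² × 518²) = 42.68; v² = 0.00678976.
t = (42.68 − 0.199)/0.00678976 = 6260 days (vs. the pure-advection estimate x/v = 6290 d).

6260 days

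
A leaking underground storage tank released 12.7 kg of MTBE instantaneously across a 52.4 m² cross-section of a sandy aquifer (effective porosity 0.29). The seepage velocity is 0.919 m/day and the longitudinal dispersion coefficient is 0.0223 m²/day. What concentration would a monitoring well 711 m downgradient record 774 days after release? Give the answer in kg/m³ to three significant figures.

For an instantaneous plane source, C(x,t) = M/(n_e·A·√(4πDt)) · exp(−(x−vt)²/(4Dt)), with n_e·A the pore (flow) area.
Plume center vt = 0.919 × 774 = 711.306 m, so the well at 711 m is 0.306 m upgradient of the peak.
√(4πDt) = 14.73 m, giving peak height M/(n_e·A·√(4πDt)) = 12.7/(0.29 × 52.4 × 14.73) = 0.05674 kg/m³.
(x−vt)²/(4Dt) = (-0.306)²/(4 × 0.0223 × 774) = 0.001356; exp(−0.001356) = 0.9986.
C = 0.05674 × 0.9986 = 0.0567 kg/m³.

0.0567 kg/m³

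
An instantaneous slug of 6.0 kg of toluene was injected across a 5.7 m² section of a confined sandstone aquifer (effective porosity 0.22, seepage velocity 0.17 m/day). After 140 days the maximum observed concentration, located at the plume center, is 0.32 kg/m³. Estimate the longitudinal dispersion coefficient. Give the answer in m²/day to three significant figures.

0.127 m²/day

At the plume center C_max = M/(n_e·A·√(4πDt)), so D = M²/(4πt·(n_e·A·C_max)²).
n_e·A·C_max = 0.22 × 5.7 × 0.32 = 0.4013 kg/m.
D = 6.0²/(4π × 140 × 0.4013²) = 0.127 m²/day.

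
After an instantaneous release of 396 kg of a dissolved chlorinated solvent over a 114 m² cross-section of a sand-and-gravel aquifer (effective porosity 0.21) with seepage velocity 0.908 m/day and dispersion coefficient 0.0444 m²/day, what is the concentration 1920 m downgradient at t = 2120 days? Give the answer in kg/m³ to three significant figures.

For an instantaneous plane source, C(x,t) = M/(n_e·A·√(4πDt)) · exp(−(x−vt)²/(4Dt)), with n_e·A the pore (flow) area.
Plume center vt = 0.908 × 2120 = 1924.96 m, so the well at 1920 m is 4.96 m upgradient of the peak.
√(4πDt) = 34.39 m, giving peak height M/(n_e·A·√(4πDt)) = 396/(0.21 × 114 × 34.39) = 0.4810 kg/m³.
(x−vt)²/(4Dt) = (-4.96)²/(4 × 0.0444 × 2120) = 0.06534; exp(−0.06534) = 0.9367.
C = 0.4810 × 0.9367 = 0.451 kg/m³.

0.451 kg/m³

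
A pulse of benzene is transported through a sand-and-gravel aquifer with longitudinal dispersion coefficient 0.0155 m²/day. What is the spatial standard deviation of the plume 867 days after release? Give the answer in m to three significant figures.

5.18 m

Dispersive spreading gives a Gaussian with σ² = 2Dt; advection only shifts the center.
σ = √(2 × 0.0155 × 867) = 5.18 m.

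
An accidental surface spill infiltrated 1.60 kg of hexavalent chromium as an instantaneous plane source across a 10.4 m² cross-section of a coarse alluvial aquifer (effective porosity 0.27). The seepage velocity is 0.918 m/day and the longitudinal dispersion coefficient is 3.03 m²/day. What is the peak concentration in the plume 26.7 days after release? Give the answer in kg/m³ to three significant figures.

The peak of an instantaneous 1D plume sits at x = vt; there the Gaussian factor is 1 and C_max = M/(n_e·A·√(4πDt)), where n_e·A is the pore area the mass is dissolved in.
√(4πDt) = √(4π × 3.03 × 26.7) = 31.88 m, so C_max = 1.60/(0.27 × 10.4 × 31.88) = 0.0179 kg/m³.

0.0179 kg/m³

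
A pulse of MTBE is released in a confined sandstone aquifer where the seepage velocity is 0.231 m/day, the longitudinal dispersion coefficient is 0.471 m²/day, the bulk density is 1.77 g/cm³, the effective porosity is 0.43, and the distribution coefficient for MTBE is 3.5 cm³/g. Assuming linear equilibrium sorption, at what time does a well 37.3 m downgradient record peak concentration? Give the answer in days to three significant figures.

Retardation factor R = 1 + ρ_b·K_d/n = 1 + 1.77 × 3.5/0.43 = 15.41.
Sorption retards both mechanisms: v_R = v/R = 0.01499 m/day, D_R = D/R = 0.03056 m²/day.
Peak time from v_R²t² + 2D_R t − x² = 0: t = (√(D_R² + v_R²x²) − D_R)/v_R².
√(D_R² + v_R²x²) = √(0.03056² + 0.01499² × 37.3²) = 0.5600; v_R² = 0.0002247.
t = (0.5600 − 0.03056)/0.0002247 = 2360 days.

2360 days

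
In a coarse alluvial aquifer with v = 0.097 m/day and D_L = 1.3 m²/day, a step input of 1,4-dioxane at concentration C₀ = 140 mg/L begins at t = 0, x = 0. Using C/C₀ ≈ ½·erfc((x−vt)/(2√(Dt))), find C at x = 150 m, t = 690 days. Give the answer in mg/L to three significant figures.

3.49 mg/L

For a continuous step input, C/C₀ ≈ ½·erfc((x−vt)/(2√(Dt))).
vt = 0.097 × 690 = 66.93 m and 2√(Dt) = 2√(1.3 × 690) = 59.90 m.
Argument (x−vt)/(2√(Dt)) = (150 − 66.93)/59.90 = 1.387; ½·erfc(1.387) = 0.02491.
C = 140 × 0.02491 = 3.49 mg/L.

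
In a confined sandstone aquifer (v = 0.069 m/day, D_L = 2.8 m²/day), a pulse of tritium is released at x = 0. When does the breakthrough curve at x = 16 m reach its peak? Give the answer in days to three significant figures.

44.1 days

For the 1D instantaneous-source solution, setting ∂C/∂t = 0 at fixed x gives v²t² + 2Dt − x² = 0, so t = (√(D² + v²x²) − D)/v².
√(D² + v²x²) = √(2.8² + 0.069² × 16²) = 3.010; v² = 0.004761.
t = (3.010 − 2.8)/0.004761 = 44.1 days (vs. the pure-advection estimate x/v = 232 d).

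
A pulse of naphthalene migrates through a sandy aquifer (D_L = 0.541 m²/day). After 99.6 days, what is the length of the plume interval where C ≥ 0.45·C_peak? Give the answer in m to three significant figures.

26.2 m

The plume is Gaussian with σ = √(2Dt) = √(2 × 0.541 × 99.6) = 10.38 m.
C/C_peak = exp(−Δx²/(2σ²)) = 0.45 ⇒ Δx = σ·√(−2 ln 0.45) = 10.38 × 1.264 = 13.12 m.
Width = 2Δx = 26.2 m.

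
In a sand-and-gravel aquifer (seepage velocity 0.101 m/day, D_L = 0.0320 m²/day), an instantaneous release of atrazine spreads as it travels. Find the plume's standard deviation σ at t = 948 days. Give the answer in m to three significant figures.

Dispersive spreading gives a Gaussian with σ² = 2Dt; advection only shifts the center.
σ = √(2 × 0.0320 × 948) = 7.79 m.

7.79 m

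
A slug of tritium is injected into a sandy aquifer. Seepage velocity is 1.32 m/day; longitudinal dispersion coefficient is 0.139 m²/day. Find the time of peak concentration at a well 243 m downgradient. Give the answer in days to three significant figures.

184 days

For the 1D instantaneous-source solution, setting ∂C/∂t = 0 at fixed x gives v²t² + 2Dt − x² = 0, so t = (√(D² + v²x²) − D)/v².
√(D² + v²x²) = √(0.139² + 1.32² × 243²) = 320.8; v² = 1.7424.
t = (320.8 − 0.139)/1.7424 = 184 days (vs. the pure-advection estimate x/v = 184 d).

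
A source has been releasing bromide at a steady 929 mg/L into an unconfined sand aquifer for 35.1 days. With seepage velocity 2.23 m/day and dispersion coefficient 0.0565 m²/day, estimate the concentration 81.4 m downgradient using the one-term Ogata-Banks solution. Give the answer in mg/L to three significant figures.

For a continuous step input, C/C₀ ≈ ½·erfc((x−vt)/(2√(Dt))).
vt = 2.23 × 35.1 = 78.273 m and 2√(Dt) = 2√(0.0565 × 35.1) = 2.816 m.
Argument (x−vt)/(2√(Dt)) = (81.4 − 78.273)/2.816 = 1.110; ½·erfc(1.110) = 0.05823.
C = 929 × 0.05823 = 54.1 mg/L.

54.1 mg/L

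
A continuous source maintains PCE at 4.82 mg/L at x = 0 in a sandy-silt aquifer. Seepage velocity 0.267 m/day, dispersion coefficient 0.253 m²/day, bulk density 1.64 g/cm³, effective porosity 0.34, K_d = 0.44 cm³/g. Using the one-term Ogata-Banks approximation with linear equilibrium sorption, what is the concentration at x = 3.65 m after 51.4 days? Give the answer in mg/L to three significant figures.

2.90 mg/L

Retardation factor R = 1 + ρ_b·K_d/n = 1 + 1.64 × 0.44/0.34 = 3.122.
Sorption retards both mechanisms: v_R = v/R = 0.08552 m/day, D_R = D/R = 0.08104 m²/day.
v_R·t = 0.08552 × 51.4 = 4.395728 m; 2√(D_R t) = 4.082 m; argument = (3.65 − 4.395728)/4.082 = -0.1827.
C = C₀ × ½·erfc(-0.1827) = 4.82 × 0.6019 = 2.90 mg/L.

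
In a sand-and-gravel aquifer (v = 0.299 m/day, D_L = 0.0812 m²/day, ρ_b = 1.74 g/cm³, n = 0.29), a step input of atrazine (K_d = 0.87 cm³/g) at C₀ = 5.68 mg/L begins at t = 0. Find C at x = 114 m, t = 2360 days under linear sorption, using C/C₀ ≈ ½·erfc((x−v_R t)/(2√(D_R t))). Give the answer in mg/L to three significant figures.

2.68 mg/L

Retardation factor R = 1 + ρ_b·K_d/n = 1 + 1.74 × 0.87/0.29 = 6.220.
Sorption retards both mechanisms: v_R = v/R = 0.04807 m/day, D_R = D/R = 0.01305 m²/day.
v_R·t = 0.04807 × 2360 = 113.4452 m; 2√(D_R t) = 11.10 m; argument = (114 − 113.4452)/11.10 = 0.04998.
C = C₀ × ½·erfc(0.04998) = 5.68 × 0.4718 = 2.68 mg/L.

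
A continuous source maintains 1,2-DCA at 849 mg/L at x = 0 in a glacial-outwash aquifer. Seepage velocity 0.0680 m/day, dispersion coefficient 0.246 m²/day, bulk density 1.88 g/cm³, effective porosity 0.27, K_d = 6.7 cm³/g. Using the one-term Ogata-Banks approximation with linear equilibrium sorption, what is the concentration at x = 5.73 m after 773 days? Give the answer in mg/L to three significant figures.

Retardation factor R = 1 + ρ_b·K_d/n = 1 + 1.88 × 6.7/0.27 = 47.65.
Sorption retards both mechanisms: v_R = v/R = 0.001427 m/day, D_R = D/R = 0.005163 m²/day.
v_R·t = 0.001427 × 773 = 1.103071 m; 2√(D_R t) = 3.995 m; argument = (5.73 − 1.103071)/3.995 = 1.158.
C = C₀ × ½·erfc(1.158) = 849 × 0.05075 = 43.1 mg/L.

43.1 mg/L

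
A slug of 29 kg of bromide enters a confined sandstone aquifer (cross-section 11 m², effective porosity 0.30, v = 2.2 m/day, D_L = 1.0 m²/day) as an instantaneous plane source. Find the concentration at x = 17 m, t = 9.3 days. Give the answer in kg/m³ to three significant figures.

0.589 kg/m³

For an instantaneous plane source, C(x,t) = M/(n_e·A·√(4πDt)) · exp(−(x−vt)²/(4Dt)), with n_e·A the pore (flow) area.
Plume center vt = 2.2 × 9.3 = 20.46 m, so the well at 17 m is 3.46 m upgradient of the peak.
√(4πDt) = 10.81 m, giving peak height M/(n_e·A·√(4πDt)) = 29/(0.30 × 11 × 10.81) = 0.8129 kg/m³.
(x−vt)²/(4Dt) = (-3.46)²/(4 × 1.0 × 9.3) = 0.3218; exp(−0.3218) = 0.7248.
C = 0.8129 × 0.7248 = 0.589 kg/m³.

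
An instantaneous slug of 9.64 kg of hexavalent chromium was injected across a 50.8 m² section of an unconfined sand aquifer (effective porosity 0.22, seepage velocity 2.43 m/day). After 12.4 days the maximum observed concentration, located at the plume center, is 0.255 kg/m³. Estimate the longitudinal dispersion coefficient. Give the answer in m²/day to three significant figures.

0.0734 m²/day

At the plume center C_max = M/(n_e·A·√(4πDt)), so D = M²/(4πt·(n_e·A·C_max)²).
n_e·A·C_max = 0.22 × 50.8 × 0.255 = 2.850 kg/m.
D = 9.64²/(4π × 12.4 × 2.850²) = 0.0734 m²/day.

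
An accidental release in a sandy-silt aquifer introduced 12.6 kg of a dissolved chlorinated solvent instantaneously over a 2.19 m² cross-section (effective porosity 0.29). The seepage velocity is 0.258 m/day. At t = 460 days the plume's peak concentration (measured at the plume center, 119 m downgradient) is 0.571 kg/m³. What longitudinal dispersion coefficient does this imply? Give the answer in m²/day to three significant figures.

0.209 m²/day

At the plume center C_max = M/(n_e·A·√(4πDt)), so D = M²/(4πt·(n_e·A·C_max)²).
n_e·A·C_max = 0.29 × 2.19 × 0.571 = 0.3626 kg/m.
D = 12.6²/(4π × 460 × 0.3626²) = 0.209 m²/day.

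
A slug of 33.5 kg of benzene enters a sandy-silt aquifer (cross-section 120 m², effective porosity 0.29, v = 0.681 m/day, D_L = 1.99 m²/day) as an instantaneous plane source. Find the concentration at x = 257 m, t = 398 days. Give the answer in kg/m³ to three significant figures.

0.00907 kg/m³

For an instantaneous plane source, C(x,t) = M/(n_e·A·√(4πDt)) · exp(−(x−vt)²/(4Dt)), with n_e·A the pore (flow) area.
Plume center vt = 0.681 × 398 = 271.038 m, so the well at 257 m is 14.038 m upgradient of the peak.
√(4πDt) = 99.76 m, giving peak height M/(n_e·A·√(4πDt)) = 33.5/(0.29 × 120 × 99.76) = 0.009650 kg/m³.
(x−vt)²/(4Dt) = (-14.038)²/(4 × 1.99 × 398) = 0.06220; exp(−0.06220) = 0.9397.
C = 0.009650 × 0.9397 = 0.00907 kg/m³.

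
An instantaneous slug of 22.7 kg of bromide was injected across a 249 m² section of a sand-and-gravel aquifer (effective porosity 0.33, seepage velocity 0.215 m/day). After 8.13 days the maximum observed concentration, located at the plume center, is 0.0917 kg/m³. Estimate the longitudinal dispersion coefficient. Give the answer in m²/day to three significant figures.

0.0888 m²/day

At the plume center C_max = M/(n_e·A·√(4πDt)), so D = M²/(4πt·(n_e·A·C_max)²).
n_e·A·C_max = 0.33 × 249 × 0.0917 = 7.535 kg/m.
D = 22.7²/(4π × 8.13 × 7.535²) = 0.0888 m²/day.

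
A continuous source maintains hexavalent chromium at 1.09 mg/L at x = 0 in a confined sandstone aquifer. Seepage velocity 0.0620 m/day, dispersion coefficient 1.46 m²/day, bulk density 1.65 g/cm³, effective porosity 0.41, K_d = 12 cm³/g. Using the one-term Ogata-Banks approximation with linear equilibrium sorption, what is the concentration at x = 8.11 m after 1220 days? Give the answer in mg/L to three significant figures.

Retardation factor R = 1 + ρ_b·K_d/n = 1 + 1.65 × 12/0.41 = 49.29.
Sorption retards both mechanisms: v_R = v/R = 0.001258 m/day, D_R = D/R = 0.02962 m²/day.
v_R·t = 0.001258 × 1220 = 1.53476 m; 2√(D_R t) = 12.02 m; argument = (8.11 − 1.53476)/12.02 = 0.5470.
C = C₀ × ½·erfc(0.5470) = 1.09 × 0.2196 = 0.239 mg/L.

0.239 mg/L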